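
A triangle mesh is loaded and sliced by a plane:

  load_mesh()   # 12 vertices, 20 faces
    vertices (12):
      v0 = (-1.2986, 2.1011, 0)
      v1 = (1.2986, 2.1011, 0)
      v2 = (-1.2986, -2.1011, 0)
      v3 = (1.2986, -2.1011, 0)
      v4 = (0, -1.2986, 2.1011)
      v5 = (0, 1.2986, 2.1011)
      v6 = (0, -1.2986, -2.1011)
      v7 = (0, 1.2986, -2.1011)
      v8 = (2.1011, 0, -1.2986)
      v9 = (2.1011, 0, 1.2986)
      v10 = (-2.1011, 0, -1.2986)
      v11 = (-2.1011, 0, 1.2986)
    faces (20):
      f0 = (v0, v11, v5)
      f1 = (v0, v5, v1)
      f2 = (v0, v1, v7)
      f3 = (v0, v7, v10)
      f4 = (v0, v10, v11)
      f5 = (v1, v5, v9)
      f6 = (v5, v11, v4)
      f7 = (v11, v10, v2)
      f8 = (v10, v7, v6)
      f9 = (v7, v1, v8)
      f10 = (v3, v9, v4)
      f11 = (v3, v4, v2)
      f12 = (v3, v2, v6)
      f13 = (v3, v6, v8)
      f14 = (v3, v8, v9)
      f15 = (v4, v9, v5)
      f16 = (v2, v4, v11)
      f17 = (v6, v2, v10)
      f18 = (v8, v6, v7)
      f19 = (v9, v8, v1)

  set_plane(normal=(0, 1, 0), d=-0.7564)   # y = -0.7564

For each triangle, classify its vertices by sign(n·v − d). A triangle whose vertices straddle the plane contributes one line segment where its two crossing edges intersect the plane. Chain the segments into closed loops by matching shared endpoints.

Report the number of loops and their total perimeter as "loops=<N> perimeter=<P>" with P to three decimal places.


loops=1 perimeter=12.369

Straddling triangles (10 of 20):
  (v5,v11,v4) [++-] → (-0.877265, -0.7564, 1.76603)–(0, -0.7564, 2.1011)  len=0.9391
  (v11,v10,v2) [++-] → (-1.8122, -0.7564, -0.831102)–(-1.8122, -0.7564, 0.831102)  len=1.6622
  (v10,v7,v6) [++-] → (0, -0.7564, -2.1011)–(-0.877265, -0.7564, -1.76603)  len=0.9391
  (v3,v9,v4) [-+-] → (1.8122, -0.7564, 0.831102)–(0.877265, -0.7564, 1.76603)  len=1.3222
  (v3,v6,v8) [--+] → (0.877265, -0.7564, -1.76603)–(1.8122, -0.7564, -0.831102)  len=1.3222
  (v3,v8,v9) [-++] → (1.8122, -0.7564, -0.831102)–(1.8122, -0.7564, 0.831102)  len=1.6622
  (v4,v9,v5) [-++] → (0.877265, -0.7564, 1.76603)–(0, -0.7564, 2.1011)  len=0.9391
  (v2,v4,v11) [--+] → (-0.877265, -0.7564, 1.76603)–(-1.8122, -0.7564, 0.831102)  len=1.3222
  (v6,v2,v10) [--+] → (-1.8122, -0.7564, -0.831102)–(-0.877265, -0.7564, -1.76603)  len=1.3222
  (v8,v6,v7) [+-+] → (0.877265, -0.7564, -1.76603)–(0, -0.7564, -2.1011)  len=0.9391

Chained into 1 loop(s):
  loop 1: 10 segments, perimeter = 12.3695
Total perimeter = 12.369


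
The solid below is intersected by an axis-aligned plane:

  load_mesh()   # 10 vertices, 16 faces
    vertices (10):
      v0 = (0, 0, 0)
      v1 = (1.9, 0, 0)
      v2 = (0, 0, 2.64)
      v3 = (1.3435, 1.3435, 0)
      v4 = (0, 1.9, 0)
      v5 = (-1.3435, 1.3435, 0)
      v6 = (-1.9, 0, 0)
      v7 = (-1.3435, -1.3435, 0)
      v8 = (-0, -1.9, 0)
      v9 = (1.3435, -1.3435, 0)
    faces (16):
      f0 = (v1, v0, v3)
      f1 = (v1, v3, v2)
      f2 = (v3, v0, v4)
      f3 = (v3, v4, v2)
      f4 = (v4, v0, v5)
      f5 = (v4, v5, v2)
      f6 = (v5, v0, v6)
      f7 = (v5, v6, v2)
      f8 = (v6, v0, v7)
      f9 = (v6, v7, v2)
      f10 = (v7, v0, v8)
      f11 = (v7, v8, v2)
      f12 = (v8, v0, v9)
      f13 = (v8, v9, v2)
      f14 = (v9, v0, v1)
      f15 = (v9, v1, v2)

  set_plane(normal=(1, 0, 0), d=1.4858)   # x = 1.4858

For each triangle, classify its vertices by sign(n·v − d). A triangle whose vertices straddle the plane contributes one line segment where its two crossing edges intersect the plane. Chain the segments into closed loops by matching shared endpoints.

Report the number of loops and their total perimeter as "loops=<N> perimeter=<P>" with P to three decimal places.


loops=1 perimeter=4.307

Straddling triangles (4 of 16):
  (v1,v0,v3) [+--] → (1.4858, 0, 0)–(1.4858, 0.99996, 0)  len=1.0000
  (v1,v3,v2) [+--] → (1.4858, 0.99996, 0)–(1.4858, 0, 0.57552)  len=1.1538
  (v9,v0,v1) [--+] → (1.4858, 0, 0)–(1.4858, -0.99996, 0)  len=1.0000
  (v9,v1,v2) [-+-] → (1.4858, -0.99996, 0)–(1.4858, 0, 0.57552)  len=1.1538

Chained into 1 loop(s):
  loop 1: 4 segments, perimeter = 4.3074
Total perimeter = 4.307


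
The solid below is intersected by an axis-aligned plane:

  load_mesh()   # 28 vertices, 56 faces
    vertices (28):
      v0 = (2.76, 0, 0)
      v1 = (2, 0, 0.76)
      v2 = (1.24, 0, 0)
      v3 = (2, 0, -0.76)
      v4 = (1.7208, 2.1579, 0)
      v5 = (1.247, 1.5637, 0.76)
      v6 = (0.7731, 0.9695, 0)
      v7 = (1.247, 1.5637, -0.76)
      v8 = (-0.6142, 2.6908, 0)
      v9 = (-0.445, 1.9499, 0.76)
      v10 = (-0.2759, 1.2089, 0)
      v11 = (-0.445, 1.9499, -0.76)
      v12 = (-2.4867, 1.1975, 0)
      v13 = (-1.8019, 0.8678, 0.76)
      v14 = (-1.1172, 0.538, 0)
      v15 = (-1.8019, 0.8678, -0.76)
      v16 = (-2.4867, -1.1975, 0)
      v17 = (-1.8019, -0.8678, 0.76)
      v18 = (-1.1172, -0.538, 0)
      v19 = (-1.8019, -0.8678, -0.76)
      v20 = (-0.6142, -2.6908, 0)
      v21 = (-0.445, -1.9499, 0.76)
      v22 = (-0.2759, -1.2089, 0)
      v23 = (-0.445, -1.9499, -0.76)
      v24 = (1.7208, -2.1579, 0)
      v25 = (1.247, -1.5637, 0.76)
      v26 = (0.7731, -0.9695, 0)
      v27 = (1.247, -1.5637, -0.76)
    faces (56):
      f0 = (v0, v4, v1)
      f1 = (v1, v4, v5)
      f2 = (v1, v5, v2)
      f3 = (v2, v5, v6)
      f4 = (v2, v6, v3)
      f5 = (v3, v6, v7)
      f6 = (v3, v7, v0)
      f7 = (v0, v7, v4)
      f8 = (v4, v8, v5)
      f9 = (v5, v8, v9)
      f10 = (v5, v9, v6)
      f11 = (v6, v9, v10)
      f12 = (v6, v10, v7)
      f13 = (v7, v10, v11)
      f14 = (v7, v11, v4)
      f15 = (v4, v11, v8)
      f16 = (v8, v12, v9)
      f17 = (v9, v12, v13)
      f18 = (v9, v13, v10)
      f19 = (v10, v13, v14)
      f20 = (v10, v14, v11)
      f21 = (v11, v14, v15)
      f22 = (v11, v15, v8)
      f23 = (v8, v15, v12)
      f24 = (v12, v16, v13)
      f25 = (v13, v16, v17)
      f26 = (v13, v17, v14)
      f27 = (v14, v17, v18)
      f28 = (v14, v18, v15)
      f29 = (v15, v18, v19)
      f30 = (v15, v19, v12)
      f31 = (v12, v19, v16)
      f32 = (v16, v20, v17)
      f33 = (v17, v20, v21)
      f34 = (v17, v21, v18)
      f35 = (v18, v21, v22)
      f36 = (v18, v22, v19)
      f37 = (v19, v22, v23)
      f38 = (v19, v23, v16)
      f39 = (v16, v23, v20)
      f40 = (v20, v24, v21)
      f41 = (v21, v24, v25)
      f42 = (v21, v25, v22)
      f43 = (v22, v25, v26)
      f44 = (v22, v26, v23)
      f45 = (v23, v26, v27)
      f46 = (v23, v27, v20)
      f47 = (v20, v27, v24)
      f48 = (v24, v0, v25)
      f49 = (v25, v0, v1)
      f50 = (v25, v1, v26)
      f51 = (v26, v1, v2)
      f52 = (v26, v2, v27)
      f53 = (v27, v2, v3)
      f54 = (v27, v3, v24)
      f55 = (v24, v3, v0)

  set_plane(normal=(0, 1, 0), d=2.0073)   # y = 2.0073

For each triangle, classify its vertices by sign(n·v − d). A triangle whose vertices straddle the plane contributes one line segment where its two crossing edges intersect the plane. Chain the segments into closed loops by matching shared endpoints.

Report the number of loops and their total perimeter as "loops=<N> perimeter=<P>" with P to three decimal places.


loops=1 perimeter=7.250

Straddling triangles (10 of 56):
  (v0,v4,v1) [-+-] → (1.79333, 2.0073, 0)–(1.74029, 2.0073, 0.0530405)  len=0.0750
  (v1,v4,v5) [-+-] → (1.74029, 2.0073, 0.0530405)–(1.60072, 2.0073, 0.192622)  len=0.1974
  (v0,v7,v4) [--+] → (1.60072, 2.0073, -0.192622)–(1.79333, 2.0073, 0)  len=0.2724
  (v4,v8,v5) [++-] → (0.514476, 2.0073, 0.460882)–(1.60072, 2.0073, 0.192622)  len=1.1189
  (v5,v8,v9) [-+-] → (0.514476, 2.0073, 0.460882)–(-0.458108, 2.0073, 0.70112)  len=1.0018
  (v7,v11,v4) [--+] → (0.152677, 2.0073, -0.550269)–(1.60072, 2.0073, -0.192622)  len=1.4916
  (v4,v11,v8) [+-+] → (0.152677, 2.0073, -0.550269)–(-0.458108, 2.0073, -0.70112)  len=0.6291
  (v8,v12,v9) [+--] → (-1.47126, 2.0073, 0)–(-0.458108, 2.0073, 0.70112)  len=1.2321
  (v11,v15,v8) [--+] → (-1.05951, 2.0073, -0.284948)–(-0.458108, 2.0073, -0.70112)  len=0.7314
  (v8,v15,v12) [+--] → (-1.05951, 2.0073, -0.284948)–(-1.47126, 2.0073, 0)  len=0.5007

Chained into 1 loop(s):
  loop 1: 10 segments, perimeter = 7.2504
Total perimeter = 7.250


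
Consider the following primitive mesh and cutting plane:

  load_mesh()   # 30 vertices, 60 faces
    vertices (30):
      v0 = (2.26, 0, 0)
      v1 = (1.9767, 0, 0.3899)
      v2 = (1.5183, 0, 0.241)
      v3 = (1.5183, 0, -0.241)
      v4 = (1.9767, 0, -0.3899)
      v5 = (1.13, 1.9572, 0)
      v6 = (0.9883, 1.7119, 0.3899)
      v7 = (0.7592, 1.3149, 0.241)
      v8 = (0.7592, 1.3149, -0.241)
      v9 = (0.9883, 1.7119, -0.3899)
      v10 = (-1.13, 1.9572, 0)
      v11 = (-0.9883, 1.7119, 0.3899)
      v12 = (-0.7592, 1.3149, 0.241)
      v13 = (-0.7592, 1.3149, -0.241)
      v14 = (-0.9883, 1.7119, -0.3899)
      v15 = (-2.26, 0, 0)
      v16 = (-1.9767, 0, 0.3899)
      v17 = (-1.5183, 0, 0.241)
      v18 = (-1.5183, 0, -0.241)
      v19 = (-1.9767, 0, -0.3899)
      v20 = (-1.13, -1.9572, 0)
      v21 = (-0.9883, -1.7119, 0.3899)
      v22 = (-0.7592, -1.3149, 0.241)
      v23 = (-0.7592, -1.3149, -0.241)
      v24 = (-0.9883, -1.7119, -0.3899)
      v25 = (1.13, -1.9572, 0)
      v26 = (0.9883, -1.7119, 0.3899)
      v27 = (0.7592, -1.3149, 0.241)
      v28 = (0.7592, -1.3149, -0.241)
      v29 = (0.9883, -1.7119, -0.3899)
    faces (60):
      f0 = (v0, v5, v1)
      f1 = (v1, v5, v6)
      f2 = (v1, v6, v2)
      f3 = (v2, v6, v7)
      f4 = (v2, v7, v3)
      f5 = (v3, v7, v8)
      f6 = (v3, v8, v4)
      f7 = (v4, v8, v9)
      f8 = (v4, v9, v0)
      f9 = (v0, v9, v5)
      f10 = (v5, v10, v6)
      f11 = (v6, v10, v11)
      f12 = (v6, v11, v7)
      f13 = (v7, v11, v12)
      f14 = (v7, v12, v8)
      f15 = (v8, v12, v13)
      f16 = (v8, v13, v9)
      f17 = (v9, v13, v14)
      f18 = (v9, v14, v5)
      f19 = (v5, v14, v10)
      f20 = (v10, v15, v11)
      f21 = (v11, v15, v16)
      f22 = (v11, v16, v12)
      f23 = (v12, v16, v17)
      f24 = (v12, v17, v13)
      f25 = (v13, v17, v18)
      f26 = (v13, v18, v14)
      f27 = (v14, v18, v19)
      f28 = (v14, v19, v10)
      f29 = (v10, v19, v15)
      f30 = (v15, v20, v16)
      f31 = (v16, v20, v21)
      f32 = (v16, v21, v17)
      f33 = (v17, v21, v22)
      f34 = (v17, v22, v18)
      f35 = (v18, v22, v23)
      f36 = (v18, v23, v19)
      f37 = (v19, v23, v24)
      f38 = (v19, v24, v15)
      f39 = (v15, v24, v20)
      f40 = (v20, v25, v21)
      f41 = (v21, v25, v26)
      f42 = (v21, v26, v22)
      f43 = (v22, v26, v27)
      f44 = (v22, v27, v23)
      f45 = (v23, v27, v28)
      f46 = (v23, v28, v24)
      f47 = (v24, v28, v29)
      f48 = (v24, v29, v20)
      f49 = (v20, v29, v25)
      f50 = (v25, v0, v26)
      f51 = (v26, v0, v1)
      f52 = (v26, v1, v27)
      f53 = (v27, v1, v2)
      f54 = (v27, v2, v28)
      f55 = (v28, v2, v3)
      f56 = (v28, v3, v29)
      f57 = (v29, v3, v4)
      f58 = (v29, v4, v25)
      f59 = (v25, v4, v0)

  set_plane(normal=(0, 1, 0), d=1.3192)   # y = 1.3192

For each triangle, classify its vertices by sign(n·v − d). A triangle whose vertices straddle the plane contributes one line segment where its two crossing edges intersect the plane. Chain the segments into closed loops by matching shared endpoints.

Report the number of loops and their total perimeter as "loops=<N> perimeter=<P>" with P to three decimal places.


Straddling triangles (18 of 60):
  (v0,v5,v1) [-+-] → (1.49835, 1.3192, 0)–(1.406, 1.3192, 0.127098)  len=0.1571
  (v1,v5,v6) [-++] → (1.406, 1.3192, 0.127098)–(1.21503, 1.3192, 0.3899)  len=0.3249
  (v1,v6,v2) [-+-] → (1.21503, 1.3192, 0.3899)–(1.10988, 1.3192, 0.355743)  len=0.1106
  (v2,v6,v7) [-+-] → (1.10988, 1.3192, 0.355743)–(0.761681, 1.3192, 0.242613)  len=0.3661
  (v4,v8,v9) [--+] → (0.761681, 1.3192, -0.242613)–(1.21503, 1.3192, -0.3899)  len=0.4767
  (v4,v9,v0) [-+-] → (1.21503, 1.3192, -0.3899)–(1.28002, 1.3192, -0.300459)  len=0.1106
  (v0,v9,v5) [-++] → (1.28002, 1.3192, -0.300459)–(1.49835, 1.3192, 0)  len=0.3714
  (v6,v11,v7) [++-] → (0.740272, 1.3192, 0.242613)–(0.761681, 1.3192, 0.242613)  len=0.0214
  (v7,v11,v12) [-+-] → (0.740272, 1.3192, 0.242613)–(-0.761681, 1.3192, 0.242613)  len=1.5020
  (v8,v13,v9) [--+] → (-0.740272, 1.3192, -0.242613)–(0.761681, 1.3192, -0.242613)  len=1.5020
  (v9,v13,v14) [+-+] → (-0.740272, 1.3192, -0.242613)–(-0.761681, 1.3192, -0.242613)  len=0.0214
  (v10,v15,v11) [+-+] → (-1.49835, 1.3192, 0)–(-1.28002, 1.3192, 0.300459)  len=0.3714
  (v11,v15,v16) [+--] → (-1.28002, 1.3192, 0.300459)–(-1.21503, 1.3192, 0.3899)  len=0.1106
  (v11,v16,v12) [+--] → (-1.21503, 1.3192, 0.3899)–(-0.761681, 1.3192, 0.242613)  len=0.4767
  (v13,v18,v14) [--+] → (-1.10988, 1.3192, -0.355743)–(-0.761681, 1.3192, -0.242613)  len=0.3661
  (v14,v18,v19) [+--] → (-1.10988, 1.3192, -0.355743)–(-1.21503, 1.3192, -0.3899)  len=0.1106
  (v14,v19,v10) [+-+] → (-1.21503, 1.3192, -0.3899)–(-1.406, 1.3192, -0.127098)  len=0.3249
  (v10,v19,v15) [+--] → (-1.406, 1.3192, -0.127098)–(-1.49835, 1.3192, 0)  len=0.1571

Chained into 1 loop(s):
  loop 1: 18 segments, perimeter = 6.8813
Total perimeter = 6.881

loops=1 perimeter=6.881


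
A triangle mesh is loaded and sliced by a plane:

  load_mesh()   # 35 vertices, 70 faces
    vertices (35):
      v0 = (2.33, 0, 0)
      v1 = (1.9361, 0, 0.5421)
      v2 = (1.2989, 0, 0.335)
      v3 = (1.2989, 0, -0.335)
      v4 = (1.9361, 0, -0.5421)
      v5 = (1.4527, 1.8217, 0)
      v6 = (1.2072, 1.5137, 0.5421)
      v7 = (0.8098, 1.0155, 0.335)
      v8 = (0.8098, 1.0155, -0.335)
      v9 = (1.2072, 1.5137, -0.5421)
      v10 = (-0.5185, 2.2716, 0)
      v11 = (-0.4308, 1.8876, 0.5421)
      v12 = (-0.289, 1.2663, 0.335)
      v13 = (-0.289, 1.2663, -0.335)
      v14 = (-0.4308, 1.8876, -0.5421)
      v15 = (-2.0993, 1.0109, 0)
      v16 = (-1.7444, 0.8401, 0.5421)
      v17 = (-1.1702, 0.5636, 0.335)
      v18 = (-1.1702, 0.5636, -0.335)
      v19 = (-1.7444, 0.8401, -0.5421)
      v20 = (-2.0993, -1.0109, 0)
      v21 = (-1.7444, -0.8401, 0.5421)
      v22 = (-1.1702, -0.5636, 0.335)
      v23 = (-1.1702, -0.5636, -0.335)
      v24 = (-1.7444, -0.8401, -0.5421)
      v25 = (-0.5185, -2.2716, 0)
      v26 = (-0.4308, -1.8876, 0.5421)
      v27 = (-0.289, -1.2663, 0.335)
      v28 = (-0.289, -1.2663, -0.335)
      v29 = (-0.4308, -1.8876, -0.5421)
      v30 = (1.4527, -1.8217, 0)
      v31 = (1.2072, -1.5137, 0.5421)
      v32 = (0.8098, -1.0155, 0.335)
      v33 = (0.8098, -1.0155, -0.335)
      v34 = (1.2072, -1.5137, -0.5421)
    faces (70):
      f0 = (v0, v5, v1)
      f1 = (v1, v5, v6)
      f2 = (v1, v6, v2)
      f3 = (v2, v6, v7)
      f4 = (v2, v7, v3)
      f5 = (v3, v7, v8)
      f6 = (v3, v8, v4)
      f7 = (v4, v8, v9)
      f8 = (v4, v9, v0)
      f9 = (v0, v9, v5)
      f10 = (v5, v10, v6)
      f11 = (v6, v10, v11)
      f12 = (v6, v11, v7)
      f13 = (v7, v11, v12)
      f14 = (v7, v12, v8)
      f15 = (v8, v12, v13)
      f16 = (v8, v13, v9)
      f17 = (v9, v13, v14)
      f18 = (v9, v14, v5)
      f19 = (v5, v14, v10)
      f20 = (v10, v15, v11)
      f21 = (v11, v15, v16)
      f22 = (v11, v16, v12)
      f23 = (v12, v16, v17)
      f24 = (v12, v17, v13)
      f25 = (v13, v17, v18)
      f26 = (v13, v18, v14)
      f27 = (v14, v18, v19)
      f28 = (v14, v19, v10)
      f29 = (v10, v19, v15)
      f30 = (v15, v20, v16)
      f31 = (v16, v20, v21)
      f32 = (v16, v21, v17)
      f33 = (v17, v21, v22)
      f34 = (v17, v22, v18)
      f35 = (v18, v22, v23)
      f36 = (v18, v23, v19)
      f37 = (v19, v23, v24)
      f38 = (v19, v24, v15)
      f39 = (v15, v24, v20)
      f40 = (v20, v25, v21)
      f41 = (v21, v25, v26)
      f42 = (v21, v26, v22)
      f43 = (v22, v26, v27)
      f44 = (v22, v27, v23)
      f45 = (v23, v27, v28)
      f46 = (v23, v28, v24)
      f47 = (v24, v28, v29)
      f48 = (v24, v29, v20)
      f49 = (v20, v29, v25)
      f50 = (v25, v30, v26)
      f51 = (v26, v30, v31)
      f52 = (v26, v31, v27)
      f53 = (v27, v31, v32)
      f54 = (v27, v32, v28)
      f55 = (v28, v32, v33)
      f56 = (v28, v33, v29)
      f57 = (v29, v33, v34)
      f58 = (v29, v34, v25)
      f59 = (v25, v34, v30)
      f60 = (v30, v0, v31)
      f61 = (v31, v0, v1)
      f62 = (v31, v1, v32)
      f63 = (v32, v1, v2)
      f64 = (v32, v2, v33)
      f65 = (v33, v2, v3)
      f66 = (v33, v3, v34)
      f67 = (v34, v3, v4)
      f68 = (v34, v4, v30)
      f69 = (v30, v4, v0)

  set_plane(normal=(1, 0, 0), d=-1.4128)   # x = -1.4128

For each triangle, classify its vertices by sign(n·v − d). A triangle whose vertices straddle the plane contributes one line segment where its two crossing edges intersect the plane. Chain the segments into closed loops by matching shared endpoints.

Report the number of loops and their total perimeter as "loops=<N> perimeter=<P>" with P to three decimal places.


loops=1 perimeter=7.312

Straddling triangles (18 of 70):
  (v10,v15,v11) [+-+] → (-1.4128, 1.55839, 0)–(-1.4128, 1.37162, 0.223046)  len=0.2909
  (v11,v15,v16) [+--] → (-1.4128, 1.37162, 0.223046)–(-1.4128, 1.10453, 0.5421)  len=0.4161
  (v11,v16,v12) [+-+] → (-1.4128, 1.10453, 0.5421)–(-1.4128, 0.937206, 0.494914)  len=0.1738
  (v12,v16,v17) [+-+] → (-1.4128, 0.937206, 0.494914)–(-1.4128, 0.680421, 0.4225)  len=0.2668
  (v14,v18,v19) [++-] → (-1.4128, 0.680421, -0.4225)–(-1.4128, 1.10453, -0.5421)  len=0.4406
  (v14,v19,v10) [+-+] → (-1.4128, 1.10453, -0.5421)–(-1.4128, 1.22731, -0.395465)  len=0.1913
  (v10,v19,v15) [+--] → (-1.4128, 1.22731, -0.395465)–(-1.4128, 1.55839, 0)  len=0.5158
  (v16,v21,v17) [--+] → (-1.4128, -0.0294645, 0.4225)–(-1.4128, 0.680421, 0.4225)  len=0.7099
  (v17,v21,v22) [+-+] → (-1.4128, -0.0294645, 0.4225)–(-1.4128, -0.680421, 0.4225)  len=0.6510
  (v18,v23,v19) [++-] → (-1.4128, 0.0294645, -0.4225)–(-1.4128, 0.680421, -0.4225)  len=0.6510
  (v19,v23,v24) [-+-] → (-1.4128, 0.0294645, -0.4225)–(-1.4128, -0.680421, -0.4225)  len=0.7099
  (v20,v25,v21) [-+-] → (-1.4128, -1.55839, 0)–(-1.4128, -1.22731, 0.395465)  len=0.5158
  (v21,v25,v26) [-++] → (-1.4128, -1.22731, 0.395465)–(-1.4128, -1.10453, 0.5421)  len=0.1913
  (v21,v26,v22) [-++] → (-1.4128, -1.10453, 0.5421)–(-1.4128, -0.680421, 0.4225)  len=0.4406
  (v23,v28,v24) [++-] → (-1.4128, -0.937206, -0.494914)–(-1.4128, -0.680421, -0.4225)  len=0.2668
  (v24,v28,v29) [-++] → (-1.4128, -0.937206, -0.494914)–(-1.4128, -1.10453, -0.5421)  len=0.1738
  (v24,v29,v20) [-+-] → (-1.4128, -1.10453, -0.5421)–(-1.4128, -1.37162, -0.223046)  len=0.4161
  (v20,v29,v25) [-++] → (-1.4128, -1.37162, -0.223046)–(-1.4128, -1.55839, 0)  len=0.2909

Chained into 1 loop(s):
  loop 1: 18 segments, perimeter = 7.3123
Total perimeter = 7.312


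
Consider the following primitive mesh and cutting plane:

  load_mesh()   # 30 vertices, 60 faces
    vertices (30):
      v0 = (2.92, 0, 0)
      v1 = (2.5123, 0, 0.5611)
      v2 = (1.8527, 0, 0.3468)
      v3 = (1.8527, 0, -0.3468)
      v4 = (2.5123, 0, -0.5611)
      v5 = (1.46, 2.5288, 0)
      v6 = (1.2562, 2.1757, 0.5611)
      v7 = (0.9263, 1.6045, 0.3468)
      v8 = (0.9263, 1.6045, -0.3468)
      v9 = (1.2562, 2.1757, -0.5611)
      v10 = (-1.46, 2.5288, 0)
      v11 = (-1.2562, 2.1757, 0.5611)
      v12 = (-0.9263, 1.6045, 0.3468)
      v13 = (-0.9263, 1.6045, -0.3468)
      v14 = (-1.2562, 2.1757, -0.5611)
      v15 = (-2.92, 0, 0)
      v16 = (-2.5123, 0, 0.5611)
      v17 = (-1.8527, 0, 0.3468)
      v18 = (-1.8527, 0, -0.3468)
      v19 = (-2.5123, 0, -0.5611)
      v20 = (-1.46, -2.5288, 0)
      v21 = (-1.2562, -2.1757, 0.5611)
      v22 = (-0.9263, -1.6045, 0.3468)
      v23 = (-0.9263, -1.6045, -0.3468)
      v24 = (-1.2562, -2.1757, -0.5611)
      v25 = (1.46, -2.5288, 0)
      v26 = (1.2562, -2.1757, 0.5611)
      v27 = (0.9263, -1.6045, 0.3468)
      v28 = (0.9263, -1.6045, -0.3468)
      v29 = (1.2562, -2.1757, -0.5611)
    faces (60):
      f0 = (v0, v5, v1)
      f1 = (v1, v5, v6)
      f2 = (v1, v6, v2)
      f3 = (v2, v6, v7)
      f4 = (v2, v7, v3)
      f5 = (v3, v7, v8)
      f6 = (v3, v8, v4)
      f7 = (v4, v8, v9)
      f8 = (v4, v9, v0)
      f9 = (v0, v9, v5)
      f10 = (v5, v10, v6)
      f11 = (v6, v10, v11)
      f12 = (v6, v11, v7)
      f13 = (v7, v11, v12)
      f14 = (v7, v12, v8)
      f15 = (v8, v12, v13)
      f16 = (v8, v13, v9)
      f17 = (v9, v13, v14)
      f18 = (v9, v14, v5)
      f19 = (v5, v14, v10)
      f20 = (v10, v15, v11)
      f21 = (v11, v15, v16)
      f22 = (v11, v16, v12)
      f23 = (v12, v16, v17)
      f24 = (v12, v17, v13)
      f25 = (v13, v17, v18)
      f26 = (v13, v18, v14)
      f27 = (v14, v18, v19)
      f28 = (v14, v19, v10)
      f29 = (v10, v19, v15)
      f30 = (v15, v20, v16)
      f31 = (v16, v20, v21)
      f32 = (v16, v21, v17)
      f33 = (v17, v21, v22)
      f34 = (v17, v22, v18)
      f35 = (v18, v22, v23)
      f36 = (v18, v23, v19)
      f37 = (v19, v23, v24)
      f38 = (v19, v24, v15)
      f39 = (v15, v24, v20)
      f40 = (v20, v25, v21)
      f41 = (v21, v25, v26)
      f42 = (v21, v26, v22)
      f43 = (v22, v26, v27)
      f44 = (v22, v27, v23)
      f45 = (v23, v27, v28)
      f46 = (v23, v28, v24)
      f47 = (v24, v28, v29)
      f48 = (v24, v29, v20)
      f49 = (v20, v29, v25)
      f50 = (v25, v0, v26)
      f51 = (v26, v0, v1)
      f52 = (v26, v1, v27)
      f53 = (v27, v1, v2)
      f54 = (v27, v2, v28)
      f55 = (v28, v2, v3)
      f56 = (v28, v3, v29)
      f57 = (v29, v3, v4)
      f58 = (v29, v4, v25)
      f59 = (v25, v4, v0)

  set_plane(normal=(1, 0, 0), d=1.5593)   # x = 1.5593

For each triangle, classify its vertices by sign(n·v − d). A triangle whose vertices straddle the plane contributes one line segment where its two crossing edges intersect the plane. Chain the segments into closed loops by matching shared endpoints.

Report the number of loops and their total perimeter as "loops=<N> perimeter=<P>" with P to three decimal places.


loops=2 perimeter=9.645

Straddling triangles (20 of 60):
  (v0,v5,v1) [+-+] → (1.5593, 2.35681, 0)–(1.5593, 2.29017, 0.052948)  len=0.0851
  (v1,v5,v6) [+--] → (1.5593, 2.29017, 0.052948)–(1.5593, 1.6507, 0.5611)  len=0.8168
  (v1,v6,v2) [+-+] → (1.5593, 1.6507, 0.5611)–(1.5593, 1.07016, 0.452208)  len=0.5907
  (v2,v6,v7) [+--] → (1.5593, 1.07016, 0.452208)–(1.5593, 0.508161, 0.3468)  len=0.5718
  (v2,v7,v3) [+-+] → (1.5593, 0.508161, 0.3468)–(1.5593, 0.508161, -0.12713)  len=0.4739
  (v3,v7,v8) [+--] → (1.5593, 0.508161, -0.12713)–(1.5593, 0.508161, -0.3468)  len=0.2197
  (v3,v8,v4) [+-+] → (1.5593, 0.508161, -0.3468)–(1.5593, 0.964116, -0.432331)  len=0.4639
  (v4,v8,v9) [+--] → (1.5593, 0.964116, -0.432331)–(1.5593, 1.6507, -0.5611)  len=0.6986
  (v4,v9,v0) [+-+] → (1.5593, 1.6507, -0.5611)–(1.5593, 1.77935, -0.458883)  len=0.1643
  (v0,v9,v5) [+--] → (1.5593, 1.77935, -0.458883)–(1.5593, 2.35681, 0)  len=0.7376
  (v25,v0,v26) [-+-] → (1.5593, -2.35681, 0)–(1.5593, -1.77935, 0.458883)  len=0.7376
  (v26,v0,v1) [-++] → (1.5593, -1.77935, 0.458883)–(1.5593, -1.6507, 0.5611)  len=0.1643
  (v26,v1,v27) [-+-] → (1.5593, -1.6507, 0.5611)–(1.5593, -0.964116, 0.432331)  len=0.6986
  (v27,v1,v2) [-++] → (1.5593, -0.964116, 0.432331)–(1.5593, -0.508161, 0.3468)  len=0.4639
  (v27,v2,v28) [-+-] → (1.5593, -0.508161, 0.3468)–(1.5593, -0.508161, 0.12713)  len=0.2197
  (v28,v2,v3) [-++] → (1.5593, -0.508161, 0.12713)–(1.5593, -0.508161, -0.3468)  len=0.4739
  (v28,v3,v29) [-+-] → (1.5593, -0.508161, -0.3468)–(1.5593, -1.07016, -0.452208)  len=0.5718
  (v29,v3,v4) [-++] → (1.5593, -1.07016, -0.452208)–(1.5593, -1.6507, -0.5611)  len=0.5907
  (v29,v4,v25) [-+-] → (1.5593, -1.6507, -0.5611)–(1.5593, -2.29017, -0.052948)  len=0.8168
  (v25,v4,v0) [-++] → (1.5593, -2.29017, -0.052948)–(1.5593, -2.35681, 0)  len=0.0851

Chained into 2 loop(s):
  loop 1: 10 segments, perimeter = 4.8223
  loop 2: 10 segments, perimeter = 4.8223
Total perimeter = 9.645


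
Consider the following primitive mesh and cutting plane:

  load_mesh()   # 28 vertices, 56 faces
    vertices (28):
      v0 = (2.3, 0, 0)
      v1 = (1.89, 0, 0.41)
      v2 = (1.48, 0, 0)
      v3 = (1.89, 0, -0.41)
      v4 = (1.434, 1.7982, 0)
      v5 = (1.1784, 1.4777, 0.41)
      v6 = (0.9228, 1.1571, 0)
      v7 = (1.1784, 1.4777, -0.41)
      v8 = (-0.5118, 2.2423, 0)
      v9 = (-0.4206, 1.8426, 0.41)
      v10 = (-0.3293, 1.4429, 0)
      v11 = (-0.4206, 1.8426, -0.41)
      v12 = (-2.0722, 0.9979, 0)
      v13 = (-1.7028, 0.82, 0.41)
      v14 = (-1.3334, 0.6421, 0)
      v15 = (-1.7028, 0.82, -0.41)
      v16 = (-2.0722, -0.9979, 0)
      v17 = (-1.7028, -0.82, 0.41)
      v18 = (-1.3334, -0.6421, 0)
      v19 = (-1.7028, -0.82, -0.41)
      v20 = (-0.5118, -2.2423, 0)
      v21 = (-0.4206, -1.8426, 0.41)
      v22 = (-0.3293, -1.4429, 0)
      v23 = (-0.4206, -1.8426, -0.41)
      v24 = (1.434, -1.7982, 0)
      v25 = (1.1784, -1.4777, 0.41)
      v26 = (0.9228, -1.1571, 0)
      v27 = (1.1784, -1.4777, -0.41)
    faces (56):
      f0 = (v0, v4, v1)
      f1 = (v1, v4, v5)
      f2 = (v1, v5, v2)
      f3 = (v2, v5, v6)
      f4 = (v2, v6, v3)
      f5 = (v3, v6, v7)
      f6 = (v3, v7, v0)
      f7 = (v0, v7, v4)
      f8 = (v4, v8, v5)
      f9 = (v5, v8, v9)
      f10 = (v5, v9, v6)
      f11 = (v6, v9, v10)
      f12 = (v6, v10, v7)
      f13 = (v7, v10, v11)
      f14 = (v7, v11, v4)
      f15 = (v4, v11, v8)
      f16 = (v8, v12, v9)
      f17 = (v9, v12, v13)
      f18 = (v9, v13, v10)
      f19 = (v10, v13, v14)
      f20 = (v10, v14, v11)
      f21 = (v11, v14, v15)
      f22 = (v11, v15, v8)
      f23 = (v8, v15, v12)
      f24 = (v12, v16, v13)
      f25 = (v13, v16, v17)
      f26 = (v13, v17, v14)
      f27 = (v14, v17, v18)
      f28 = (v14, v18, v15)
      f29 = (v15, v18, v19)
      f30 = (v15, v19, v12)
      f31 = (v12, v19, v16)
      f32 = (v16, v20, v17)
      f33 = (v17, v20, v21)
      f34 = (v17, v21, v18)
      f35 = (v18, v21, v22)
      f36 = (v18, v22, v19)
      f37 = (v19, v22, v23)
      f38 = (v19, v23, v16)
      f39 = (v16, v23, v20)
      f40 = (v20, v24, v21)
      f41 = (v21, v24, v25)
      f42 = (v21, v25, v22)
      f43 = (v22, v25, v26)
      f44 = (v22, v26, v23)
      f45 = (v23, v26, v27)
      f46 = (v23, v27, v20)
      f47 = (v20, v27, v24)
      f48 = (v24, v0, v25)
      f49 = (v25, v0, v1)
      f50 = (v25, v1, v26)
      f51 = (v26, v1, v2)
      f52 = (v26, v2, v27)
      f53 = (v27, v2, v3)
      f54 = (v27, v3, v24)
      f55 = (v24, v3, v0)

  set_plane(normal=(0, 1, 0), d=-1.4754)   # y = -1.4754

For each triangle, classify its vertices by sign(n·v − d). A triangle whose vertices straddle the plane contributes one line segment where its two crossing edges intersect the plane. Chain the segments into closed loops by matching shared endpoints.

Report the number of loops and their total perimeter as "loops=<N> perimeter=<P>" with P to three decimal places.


Straddling triangles (18 of 56):
  (v16,v20,v17) [+-+] → (-1.47344, -1.4754, 0)–(-1.15398, -1.4754, 0.221071)  len=0.3885
  (v17,v20,v21) [+--] → (-1.15398, -1.4754, 0.221071)–(-0.881018, -1.4754, 0.41)  len=0.3320
  (v17,v21,v18) [+-+] → (-0.881018, -1.4754, 0.41)–(-0.6998, -1.4754, 0.284592)  len=0.2204
  (v18,v21,v22) [+-+] → (-0.6998, -1.4754, 0.284592)–(-0.336724, -1.4754, 0.0333375)  len=0.4415
  (v19,v22,v23) [++-] → (-0.336724, -1.4754, -0.0333375)–(-0.881018, -1.4754, -0.41)  len=0.6619
  (v19,v23,v16) [+-+] → (-0.881018, -1.4754, -0.41)–(-1.13857, -1.4754, -0.231769)  len=0.3132
  (v16,v23,v20) [+--] → (-1.13857, -1.4754, -0.231769)–(-1.47344, -1.4754, 0)  len=0.4073
  (v21,v25,v22) [--+] → (1.07875, -1.4754, 0.382902)–(-0.336724, -1.4754, 0.0333375)  len=1.4580
  (v22,v25,v26) [+-+] → (1.07875, -1.4754, 0.382902)–(1.17657, -1.4754, 0.407059)  len=0.1008
  (v22,v26,v23) [++-] → (0.299016, -1.4754, -0.190376)–(-0.336724, -1.4754, -0.0333375)  len=0.6548
  (v23,v26,v27) [-+-] → (0.299016, -1.4754, -0.190376)–(1.17657, -1.4754, -0.407059)  len=0.9039
  (v24,v0,v25) [-+-] → (1.58946, -1.4754, 0)–(1.18015, -1.4754, 0.409362)  len=0.5789
  (v25,v0,v1) [-++] → (1.18015, -1.4754, 0.409362)–(1.17951, -1.4754, 0.41)  len=0.0009
  (v25,v1,v26) [-++] → (1.17951, -1.4754, 0.41)–(1.17657, -1.4754, 0.407059)  len=0.0042
  (v26,v2,v27) [++-] → (1.17887, -1.4754, -0.409362)–(1.17657, -1.4754, -0.407059)  len=0.0033
  (v27,v2,v3) [-++] → (1.17887, -1.4754, -0.409362)–(1.17951, -1.4754, -0.41)  len=0.0009
  (v27,v3,v24) [-+-] → (1.17951, -1.4754, -0.41)–(1.51586, -1.4754, -0.0736003)  len=0.4757
  (v24,v3,v0) [-++] → (1.51586, -1.4754, -0.0736003)–(1.58946, -1.4754, 0)  len=0.1041

Chained into 1 loop(s):
  loop 1: 18 segments, perimeter = 7.0502
Total perimeter = 7.050

loops=1 perimeter=7.050


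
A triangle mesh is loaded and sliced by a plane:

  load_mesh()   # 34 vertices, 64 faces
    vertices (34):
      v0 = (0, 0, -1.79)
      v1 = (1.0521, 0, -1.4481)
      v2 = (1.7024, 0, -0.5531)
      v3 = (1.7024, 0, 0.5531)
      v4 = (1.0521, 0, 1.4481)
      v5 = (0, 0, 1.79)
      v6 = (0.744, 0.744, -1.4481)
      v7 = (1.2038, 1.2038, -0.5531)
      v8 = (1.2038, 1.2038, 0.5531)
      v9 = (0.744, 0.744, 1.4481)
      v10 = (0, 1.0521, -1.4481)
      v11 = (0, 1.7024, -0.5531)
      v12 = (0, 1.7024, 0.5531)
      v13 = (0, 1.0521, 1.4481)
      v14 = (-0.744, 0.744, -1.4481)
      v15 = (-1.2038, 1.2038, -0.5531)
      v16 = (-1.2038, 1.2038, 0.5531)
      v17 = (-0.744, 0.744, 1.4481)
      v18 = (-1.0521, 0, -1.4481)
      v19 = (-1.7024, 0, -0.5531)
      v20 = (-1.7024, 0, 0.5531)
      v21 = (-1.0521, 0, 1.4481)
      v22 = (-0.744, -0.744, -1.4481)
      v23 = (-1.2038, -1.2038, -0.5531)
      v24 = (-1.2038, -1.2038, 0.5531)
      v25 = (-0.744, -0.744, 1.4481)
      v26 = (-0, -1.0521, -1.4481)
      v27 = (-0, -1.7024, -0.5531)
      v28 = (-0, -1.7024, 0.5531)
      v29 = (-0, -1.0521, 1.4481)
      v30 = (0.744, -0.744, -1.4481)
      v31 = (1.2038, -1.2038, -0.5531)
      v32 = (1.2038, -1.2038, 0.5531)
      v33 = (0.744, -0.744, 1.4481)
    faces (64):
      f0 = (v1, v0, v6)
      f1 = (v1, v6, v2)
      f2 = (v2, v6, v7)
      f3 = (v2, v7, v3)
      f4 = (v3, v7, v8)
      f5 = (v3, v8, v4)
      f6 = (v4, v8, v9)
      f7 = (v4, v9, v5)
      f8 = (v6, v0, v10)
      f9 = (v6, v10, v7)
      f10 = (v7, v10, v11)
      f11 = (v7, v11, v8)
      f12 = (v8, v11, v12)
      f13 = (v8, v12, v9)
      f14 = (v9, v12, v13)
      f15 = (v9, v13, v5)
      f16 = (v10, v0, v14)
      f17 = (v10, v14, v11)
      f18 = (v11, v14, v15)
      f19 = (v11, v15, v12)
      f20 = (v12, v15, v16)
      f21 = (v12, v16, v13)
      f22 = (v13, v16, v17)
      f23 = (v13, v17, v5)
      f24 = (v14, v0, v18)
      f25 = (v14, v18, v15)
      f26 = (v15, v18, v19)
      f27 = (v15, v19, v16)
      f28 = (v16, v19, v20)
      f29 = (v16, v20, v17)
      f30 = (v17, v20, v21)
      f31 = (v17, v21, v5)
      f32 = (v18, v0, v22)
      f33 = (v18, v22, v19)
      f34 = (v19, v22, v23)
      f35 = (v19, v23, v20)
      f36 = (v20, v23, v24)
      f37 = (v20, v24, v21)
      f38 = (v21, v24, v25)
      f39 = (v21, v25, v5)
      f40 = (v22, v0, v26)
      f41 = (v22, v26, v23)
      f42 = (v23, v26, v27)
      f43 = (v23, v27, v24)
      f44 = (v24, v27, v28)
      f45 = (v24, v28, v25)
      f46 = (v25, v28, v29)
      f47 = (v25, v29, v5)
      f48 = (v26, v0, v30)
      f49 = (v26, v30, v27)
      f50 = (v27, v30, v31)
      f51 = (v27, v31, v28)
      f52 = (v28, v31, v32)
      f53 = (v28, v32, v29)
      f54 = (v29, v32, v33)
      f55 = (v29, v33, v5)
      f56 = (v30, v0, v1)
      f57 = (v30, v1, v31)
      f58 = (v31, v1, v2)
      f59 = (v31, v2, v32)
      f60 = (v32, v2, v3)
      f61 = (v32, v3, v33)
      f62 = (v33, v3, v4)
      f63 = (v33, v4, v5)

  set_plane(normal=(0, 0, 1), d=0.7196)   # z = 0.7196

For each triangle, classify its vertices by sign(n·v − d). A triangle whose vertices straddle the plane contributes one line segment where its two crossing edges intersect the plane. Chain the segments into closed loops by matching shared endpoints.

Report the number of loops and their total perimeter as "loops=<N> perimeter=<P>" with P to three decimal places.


loops=1 perimeter=9.683

Straddling triangles (16 of 64):
  (v3,v8,v4) [--+] → (1.17558, 0.979853, 0.7196)–(1.58142, 0, 0.7196)  len=1.0606
  (v4,v8,v9) [+-+] → (1.17558, 0.979853, 0.7196)–(1.11826, 1.11826, 0.7196)  len=0.1498
  (v8,v12,v9) [--+] → (0.138409, 1.52411, 0.7196)–(1.11826, 1.11826, 0.7196)  len=1.0606
  (v9,v12,v13) [+-+] → (0.138409, 1.52411, 0.7196)–(0, 1.58142, 0.7196)  len=0.1498
  (v12,v16,v13) [--+] → (-0.979853, 1.17558, 0.7196)–(0, 1.58142, 0.7196)  len=1.0606
  (v13,v16,v17) [+-+] → (-0.979853, 1.17558, 0.7196)–(-1.11826, 1.11826, 0.7196)  len=0.1498
  (v16,v20,v17) [--+] → (-1.52411, 0.138409, 0.7196)–(-1.11826, 1.11826, 0.7196)  len=1.0606
  (v17,v20,v21) [+-+] → (-1.52411, 0.138409, 0.7196)–(-1.58142, 0, 0.7196)  len=0.1498
  (v20,v24,v21) [--+] → (-1.17558, -0.979853, 0.7196)–(-1.58142, 0, 0.7196)  len=1.0606
  (v21,v24,v25) [+-+] → (-1.17558, -0.979853, 0.7196)–(-1.11826, -1.11826, 0.7196)  len=0.1498
  (v24,v28,v25) [--+] → (-0.138409, -1.52411, 0.7196)–(-1.11826, -1.11826, 0.7196)  len=1.0606
  (v25,v28,v29) [+-+] → (-0.138409, -1.52411, 0.7196)–(0, -1.58142, 0.7196)  len=0.1498
  (v28,v32,v29) [--+] → (0.979853, -1.17558, 0.7196)–(0, -1.58142, 0.7196)  len=1.0606
  (v29,v32,v33) [+-+] → (0.979853, -1.17558, 0.7196)–(1.11826, -1.11826, 0.7196)  len=0.1498
  (v32,v3,v33) [--+] → (1.52411, -0.138409, 0.7196)–(1.11826, -1.11826, 0.7196)  len=1.0606
  (v33,v3,v4) [+-+] → (1.52411, -0.138409, 0.7196)–(1.58142, 0, 0.7196)  len=0.1498

Chained into 1 loop(s):
  loop 1: 16 segments, perimeter = 9.6831
Total perimeter = 9.683


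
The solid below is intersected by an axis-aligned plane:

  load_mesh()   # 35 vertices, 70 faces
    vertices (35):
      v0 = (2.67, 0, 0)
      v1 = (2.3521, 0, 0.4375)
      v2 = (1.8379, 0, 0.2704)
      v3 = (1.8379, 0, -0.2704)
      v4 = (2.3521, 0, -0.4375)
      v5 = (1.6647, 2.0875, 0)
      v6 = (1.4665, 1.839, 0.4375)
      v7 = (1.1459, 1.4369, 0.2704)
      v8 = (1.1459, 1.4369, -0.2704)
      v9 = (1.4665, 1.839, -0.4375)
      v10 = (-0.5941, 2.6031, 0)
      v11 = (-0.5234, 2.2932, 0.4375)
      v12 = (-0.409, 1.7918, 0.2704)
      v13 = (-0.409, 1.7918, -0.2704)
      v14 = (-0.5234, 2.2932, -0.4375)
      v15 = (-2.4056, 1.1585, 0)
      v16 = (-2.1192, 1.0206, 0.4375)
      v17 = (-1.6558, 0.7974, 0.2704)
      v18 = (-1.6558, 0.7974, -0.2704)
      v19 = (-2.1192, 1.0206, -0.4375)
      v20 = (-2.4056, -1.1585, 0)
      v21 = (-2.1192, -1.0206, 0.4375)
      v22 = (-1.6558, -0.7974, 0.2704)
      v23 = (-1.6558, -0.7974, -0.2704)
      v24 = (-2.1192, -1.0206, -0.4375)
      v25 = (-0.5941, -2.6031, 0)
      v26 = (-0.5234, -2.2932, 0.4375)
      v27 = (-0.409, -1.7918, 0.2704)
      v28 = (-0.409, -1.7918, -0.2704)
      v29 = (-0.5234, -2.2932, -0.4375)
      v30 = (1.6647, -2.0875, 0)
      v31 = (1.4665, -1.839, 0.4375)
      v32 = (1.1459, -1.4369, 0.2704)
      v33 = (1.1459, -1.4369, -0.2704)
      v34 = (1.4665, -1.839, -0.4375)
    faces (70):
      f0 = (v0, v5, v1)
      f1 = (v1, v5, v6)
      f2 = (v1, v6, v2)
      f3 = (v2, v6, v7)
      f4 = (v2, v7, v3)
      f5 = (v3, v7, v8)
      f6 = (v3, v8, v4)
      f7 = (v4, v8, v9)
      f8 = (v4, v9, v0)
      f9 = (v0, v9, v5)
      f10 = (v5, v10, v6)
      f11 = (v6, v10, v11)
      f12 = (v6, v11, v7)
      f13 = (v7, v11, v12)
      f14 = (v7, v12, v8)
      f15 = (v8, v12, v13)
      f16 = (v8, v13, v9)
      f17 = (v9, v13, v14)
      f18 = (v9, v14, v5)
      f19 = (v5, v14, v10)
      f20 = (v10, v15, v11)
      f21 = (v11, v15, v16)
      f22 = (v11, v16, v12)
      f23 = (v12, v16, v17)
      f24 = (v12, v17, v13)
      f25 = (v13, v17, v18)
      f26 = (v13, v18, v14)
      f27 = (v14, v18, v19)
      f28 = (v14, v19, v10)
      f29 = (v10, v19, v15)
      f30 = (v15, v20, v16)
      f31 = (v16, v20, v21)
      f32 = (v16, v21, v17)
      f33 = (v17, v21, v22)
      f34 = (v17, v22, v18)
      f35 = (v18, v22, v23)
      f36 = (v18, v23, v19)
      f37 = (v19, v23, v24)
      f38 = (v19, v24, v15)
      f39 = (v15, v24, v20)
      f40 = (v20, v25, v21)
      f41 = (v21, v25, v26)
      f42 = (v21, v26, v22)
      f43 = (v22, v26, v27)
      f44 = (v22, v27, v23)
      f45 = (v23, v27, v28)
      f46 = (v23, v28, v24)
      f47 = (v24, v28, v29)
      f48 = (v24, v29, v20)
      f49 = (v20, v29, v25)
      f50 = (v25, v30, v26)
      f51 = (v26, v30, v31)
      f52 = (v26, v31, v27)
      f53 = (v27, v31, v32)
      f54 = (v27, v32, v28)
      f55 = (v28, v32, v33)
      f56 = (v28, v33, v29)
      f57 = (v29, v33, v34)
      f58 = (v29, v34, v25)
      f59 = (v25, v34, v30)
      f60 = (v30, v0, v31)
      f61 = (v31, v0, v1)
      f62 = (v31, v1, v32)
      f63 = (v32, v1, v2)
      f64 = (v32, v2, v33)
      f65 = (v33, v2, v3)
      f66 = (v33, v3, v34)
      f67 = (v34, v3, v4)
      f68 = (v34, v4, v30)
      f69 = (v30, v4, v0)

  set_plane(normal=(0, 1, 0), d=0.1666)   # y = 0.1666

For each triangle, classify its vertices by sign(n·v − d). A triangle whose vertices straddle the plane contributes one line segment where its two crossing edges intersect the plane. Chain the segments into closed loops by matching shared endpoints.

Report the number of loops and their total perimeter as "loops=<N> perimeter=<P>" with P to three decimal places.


loops=2 perimeter=5.276

Straddling triangles (20 of 70):
  (v0,v5,v1) [-+-] → (2.58977, 0.1666, 0)–(2.29724, 0.1666, 0.402584)  len=0.4976
  (v1,v5,v6) [-++] → (2.29724, 0.1666, 0.402584)–(2.27187, 0.1666, 0.4375)  len=0.0432
  (v1,v6,v2) [-+-] → (2.27187, 0.1666, 0.4375)–(1.80425, 0.1666, 0.285538)  len=0.4917
  (v2,v6,v7) [-++] → (1.80425, 0.1666, 0.285538)–(1.75767, 0.1666, 0.2704)  len=0.0490
  (v2,v7,v3) [-+-] → (1.75767, 0.1666, 0.2704)–(1.75767, 0.1666, -0.207697)  len=0.4781
  (v3,v7,v8) [-++] → (1.75767, 0.1666, -0.207697)–(1.75767, 0.1666, -0.2704)  len=0.0627
  (v3,v8,v4) [-+-] → (1.75767, 0.1666, -0.2704)–(2.21225, 0.1666, -0.418126)  len=0.4780
  (v4,v8,v9) [-++] → (2.21225, 0.1666, -0.418126)–(2.27187, 0.1666, -0.4375)  len=0.0627
  (v4,v9,v0) [-+-] → (2.27187, 0.1666, -0.4375)–(2.56097, 0.1666, -0.0396343)  len=0.4918
  (v0,v9,v5) [-++] → (2.56097, 0.1666, -0.0396343)–(2.58977, 0.1666, 0)  len=0.0490
  (v15,v20,v16) [+-+] → (-2.4056, 0.1666, 0)–(-2.23144, 0.1666, 0.266042)  len=0.3180
  (v16,v20,v21) [+--] → (-2.23144, 0.1666, 0.266042)–(-2.1192, 0.1666, 0.4375)  len=0.2049
  (v16,v21,v17) [+-+] → (-2.1192, 0.1666, 0.4375)–(-1.81659, 0.1666, 0.328379)  len=0.3217
  (v17,v21,v22) [+--] → (-1.81659, 0.1666, 0.328379)–(-1.6558, 0.1666, 0.2704)  len=0.1709
  (v17,v22,v18) [+-+] → (-1.6558, 0.1666, 0.2704)–(-1.6558, 0.1666, -0.0564944)  len=0.3269
  (v18,v22,v23) [+--] → (-1.6558, 0.1666, -0.0564944)–(-1.6558, 0.1666, -0.2704)  len=0.2139
  (v18,v23,v19) [+-+] → (-1.6558, 0.1666, -0.2704)–(-1.90152, 0.1666, -0.359005)  len=0.2612
  (v19,v23,v24) [+--] → (-1.90152, 0.1666, -0.359005)–(-2.1192, 0.1666, -0.4375)  len=0.2314
  (v19,v24,v15) [+-+] → (-2.1192, 0.1666, -0.4375)–(-2.27523, 0.1666, -0.199145)  len=0.2849
  (v15,v24,v20) [+--] → (-2.27523, 0.1666, -0.199145)–(-2.4056, 0.1666, 0)  len=0.2380

Chained into 2 loop(s):
  loop 1: 10 segments, perimeter = 2.7037
  loop 2: 10 segments, perimeter = 2.5718
Total perimeter = 5.276


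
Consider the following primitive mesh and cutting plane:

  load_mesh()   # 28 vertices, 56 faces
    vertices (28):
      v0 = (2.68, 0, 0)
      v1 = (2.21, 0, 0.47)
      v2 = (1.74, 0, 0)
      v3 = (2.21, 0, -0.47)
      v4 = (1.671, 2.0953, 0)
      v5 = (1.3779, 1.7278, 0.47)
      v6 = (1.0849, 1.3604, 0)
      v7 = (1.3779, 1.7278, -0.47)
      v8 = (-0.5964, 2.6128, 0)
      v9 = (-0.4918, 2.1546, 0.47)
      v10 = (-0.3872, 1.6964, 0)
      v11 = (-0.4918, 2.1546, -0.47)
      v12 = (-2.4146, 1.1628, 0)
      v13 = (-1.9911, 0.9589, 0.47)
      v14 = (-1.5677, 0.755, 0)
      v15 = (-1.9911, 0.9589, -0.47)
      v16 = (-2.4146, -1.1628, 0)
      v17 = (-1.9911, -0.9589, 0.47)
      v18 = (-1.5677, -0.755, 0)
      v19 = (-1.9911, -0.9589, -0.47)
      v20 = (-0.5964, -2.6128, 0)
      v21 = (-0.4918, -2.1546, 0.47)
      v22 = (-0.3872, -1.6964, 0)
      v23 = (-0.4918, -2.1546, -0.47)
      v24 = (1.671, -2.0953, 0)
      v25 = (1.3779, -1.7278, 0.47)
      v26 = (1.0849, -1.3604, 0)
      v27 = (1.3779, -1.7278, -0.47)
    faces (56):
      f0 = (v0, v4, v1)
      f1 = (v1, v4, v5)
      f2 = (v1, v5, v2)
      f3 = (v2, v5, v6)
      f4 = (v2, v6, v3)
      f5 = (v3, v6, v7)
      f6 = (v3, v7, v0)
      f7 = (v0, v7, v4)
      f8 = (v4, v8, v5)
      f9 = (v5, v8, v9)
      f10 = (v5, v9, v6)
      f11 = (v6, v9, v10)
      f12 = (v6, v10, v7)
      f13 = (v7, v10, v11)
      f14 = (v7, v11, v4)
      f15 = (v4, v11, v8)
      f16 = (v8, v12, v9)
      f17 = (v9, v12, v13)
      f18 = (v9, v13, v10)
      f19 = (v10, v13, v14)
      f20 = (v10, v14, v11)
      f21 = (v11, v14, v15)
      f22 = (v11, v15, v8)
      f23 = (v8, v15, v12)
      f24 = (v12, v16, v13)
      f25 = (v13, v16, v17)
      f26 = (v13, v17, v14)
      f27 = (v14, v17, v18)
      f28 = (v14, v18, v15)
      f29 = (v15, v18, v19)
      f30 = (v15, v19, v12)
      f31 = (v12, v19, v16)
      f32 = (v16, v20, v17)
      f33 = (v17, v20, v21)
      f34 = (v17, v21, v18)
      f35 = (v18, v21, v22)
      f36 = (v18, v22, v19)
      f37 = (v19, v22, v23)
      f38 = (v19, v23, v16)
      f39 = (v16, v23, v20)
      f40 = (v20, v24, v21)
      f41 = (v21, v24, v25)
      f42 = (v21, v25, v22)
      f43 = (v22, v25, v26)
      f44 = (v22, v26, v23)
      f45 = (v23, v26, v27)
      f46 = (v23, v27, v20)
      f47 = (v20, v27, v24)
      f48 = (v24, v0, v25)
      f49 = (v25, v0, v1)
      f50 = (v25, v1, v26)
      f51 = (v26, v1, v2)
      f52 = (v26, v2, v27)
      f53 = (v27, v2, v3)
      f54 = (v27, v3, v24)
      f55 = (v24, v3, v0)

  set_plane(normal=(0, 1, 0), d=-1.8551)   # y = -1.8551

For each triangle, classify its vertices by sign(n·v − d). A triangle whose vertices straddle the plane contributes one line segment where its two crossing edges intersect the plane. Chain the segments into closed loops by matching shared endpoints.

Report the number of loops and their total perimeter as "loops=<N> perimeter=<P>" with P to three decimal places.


loops=1 perimeter=7.521

Straddling triangles (16 of 56):
  (v16,v20,v17) [+-+] → (-1.5465, -1.8551, 0)–(-1.23535, -1.8551, 0.215321)  len=0.3784
  (v17,v20,v21) [+--] → (-1.23535, -1.8551, 0.215321)–(-0.867346, -1.8551, 0.47)  len=0.4475
  (v17,v21,v18) [+-+] → (-0.867346, -1.8551, 0.47)–(-0.722032, -1.8551, 0.369425)  len=0.1767
  (v18,v21,v22) [+-+] → (-0.722032, -1.8551, 0.369425)–(-0.423429, -1.8551, 0.162787)  len=0.3631
  (v19,v22,v23) [++-] → (-0.423429, -1.8551, -0.162787)–(-0.867346, -1.8551, -0.47)  len=0.5399
  (v19,v23,v16) [+-+] → (-0.867346, -1.8551, -0.47)–(-1.07244, -1.8551, -0.328071)  len=0.2494
  (v16,v23,v20) [+--] → (-1.07244, -1.8551, -0.328071)–(-1.5465, -1.8551, 0)  len=0.5765
  (v21,v24,v25) [--+] → (1.47943, -1.8551, 0.307195)–(0.820232, -1.8551, 0.47)  len=0.6790
  (v21,v25,v22) [-++] → (0.820232, -1.8551, 0.47)–(-0.423429, -1.8551, 0.162787)  len=1.2810
  (v22,v26,v23) [++-] → (0.102788, -1.8551, -0.292759)–(-0.423429, -1.8551, -0.162787)  len=0.5420
  (v23,v26,v27) [-++] → (0.102788, -1.8551, -0.292759)–(0.820232, -1.8551, -0.47)  len=0.7390
  (v23,v27,v20) [-+-] → (0.820232, -1.8551, -0.47)–(1.09391, -1.8551, -0.402394)  len=0.2819
  (v20,v27,v24) [-+-] → (1.09391, -1.8551, -0.402394)–(1.47943, -1.8551, -0.307195)  len=0.3971
  (v24,v0,v25) [-++] → (1.78667, -1.8551, 0)–(1.47943, -1.8551, 0.307195)  len=0.4345
  (v27,v3,v24) [++-] → (1.73279, -1.8551, -0.0538796)–(1.47943, -1.8551, -0.307195)  len=0.3583
  (v24,v3,v0) [-++] → (1.73279, -1.8551, -0.0538796)–(1.78667, -1.8551, 0)  len=0.0762

Chained into 1 loop(s):
  loop 1: 16 segments, perimeter = 7.5206
Total perimeter = 7.521
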